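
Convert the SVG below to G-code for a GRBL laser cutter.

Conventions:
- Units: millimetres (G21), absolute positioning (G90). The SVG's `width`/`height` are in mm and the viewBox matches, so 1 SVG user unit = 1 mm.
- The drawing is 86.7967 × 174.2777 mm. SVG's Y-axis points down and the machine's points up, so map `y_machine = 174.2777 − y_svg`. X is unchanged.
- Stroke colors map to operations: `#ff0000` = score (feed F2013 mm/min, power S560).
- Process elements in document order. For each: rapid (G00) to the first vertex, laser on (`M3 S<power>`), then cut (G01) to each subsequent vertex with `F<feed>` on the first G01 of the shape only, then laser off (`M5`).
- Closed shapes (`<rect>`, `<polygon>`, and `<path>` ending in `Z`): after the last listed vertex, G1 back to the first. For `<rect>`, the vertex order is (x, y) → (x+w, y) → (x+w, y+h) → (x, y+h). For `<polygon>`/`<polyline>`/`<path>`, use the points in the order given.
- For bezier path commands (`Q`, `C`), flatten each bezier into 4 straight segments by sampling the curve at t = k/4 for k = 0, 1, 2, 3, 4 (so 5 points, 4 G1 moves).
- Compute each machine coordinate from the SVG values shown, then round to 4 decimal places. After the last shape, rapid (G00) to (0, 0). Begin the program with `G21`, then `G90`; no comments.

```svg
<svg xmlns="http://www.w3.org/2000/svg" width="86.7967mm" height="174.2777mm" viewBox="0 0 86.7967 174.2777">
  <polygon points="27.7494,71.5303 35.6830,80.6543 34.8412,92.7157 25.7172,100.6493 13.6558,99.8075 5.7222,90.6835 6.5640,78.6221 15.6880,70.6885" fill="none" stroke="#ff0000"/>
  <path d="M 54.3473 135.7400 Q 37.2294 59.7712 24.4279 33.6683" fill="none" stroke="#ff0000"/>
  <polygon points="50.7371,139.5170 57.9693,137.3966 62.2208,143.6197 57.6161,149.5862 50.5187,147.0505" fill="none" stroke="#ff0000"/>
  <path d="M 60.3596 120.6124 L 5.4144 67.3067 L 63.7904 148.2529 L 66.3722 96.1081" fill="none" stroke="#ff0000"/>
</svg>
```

G21
G90
G00 X27.7494 Y102.7474
M3 S560
G01 X35.6830 Y93.6234 F2013
G01 X34.8412 Y81.5620
G01 X25.7172 Y73.6284
G01 X13.6558 Y74.4702
G01 X5.7222 Y83.5942
G01 X6.5640 Y95.6556
G01 X15.6880 Y103.5892
G01 X27.7494 Y102.7474
M5
G00 X54.3473 Y38.5377
M3 S560
G01 X46.0581 Y73.4055 F2013
G01 X38.3085 Y102.0400
G01 X31.0984 Y124.4413
G01 X24.4279 Y140.6094
M5
G00 X50.7371 Y34.7607
M3 S560
G01 X57.9693 Y36.8811 F2013
G01 X62.2208 Y30.6580
G01 X57.6161 Y24.6915
G01 X50.5187 Y27.2272
G01 X50.7371 Y34.7607
M5
G00 X60.3596 Y53.6653
M3 S560
G01 X5.4144 Y106.9710 F2013
G01 X63.7904 Y26.0248
G01 X66.3722 Y78.1696
M5
G00 X0.0000 Y0.0000

1 u = 1 mm; y_m = 174.2777 − y.

[1] `<polygon>` regular polygon, #ff0000→score S560 F2013: (27.7494,102.7474) → (35.6830,93.6234) → (34.8412,81.5620) → (25.7172,73.6284) → (13.6558,74.4702) → (5.7222,83.5942) → (6.5640,95.6556) → (15.6880,103.5892) → (27.7494,102.7474) (closed)

[2] `<path>` quadratic bezier, #ff0000→score S560 F2013: (54.3473,38.5377) → (46.0581,73.4055) → (38.3085,102.0400) → (31.0984,124.4413) → (24.4279,140.6094)

[3] `<polygon>` regular polygon, #ff0000→score S560 F2013: (50.7371,34.7607) → (57.9693,36.8811) → (62.2208,30.6580) → (57.6161,24.6915) → (50.5187,27.2272) → (50.7371,34.7607) (closed)

[4] `<path>` open polyline, #ff0000→score S560 F2013: (60.3596,53.6653) → (5.4144,106.9710) → (63.7904,26.0248) → (66.3722,78.1696)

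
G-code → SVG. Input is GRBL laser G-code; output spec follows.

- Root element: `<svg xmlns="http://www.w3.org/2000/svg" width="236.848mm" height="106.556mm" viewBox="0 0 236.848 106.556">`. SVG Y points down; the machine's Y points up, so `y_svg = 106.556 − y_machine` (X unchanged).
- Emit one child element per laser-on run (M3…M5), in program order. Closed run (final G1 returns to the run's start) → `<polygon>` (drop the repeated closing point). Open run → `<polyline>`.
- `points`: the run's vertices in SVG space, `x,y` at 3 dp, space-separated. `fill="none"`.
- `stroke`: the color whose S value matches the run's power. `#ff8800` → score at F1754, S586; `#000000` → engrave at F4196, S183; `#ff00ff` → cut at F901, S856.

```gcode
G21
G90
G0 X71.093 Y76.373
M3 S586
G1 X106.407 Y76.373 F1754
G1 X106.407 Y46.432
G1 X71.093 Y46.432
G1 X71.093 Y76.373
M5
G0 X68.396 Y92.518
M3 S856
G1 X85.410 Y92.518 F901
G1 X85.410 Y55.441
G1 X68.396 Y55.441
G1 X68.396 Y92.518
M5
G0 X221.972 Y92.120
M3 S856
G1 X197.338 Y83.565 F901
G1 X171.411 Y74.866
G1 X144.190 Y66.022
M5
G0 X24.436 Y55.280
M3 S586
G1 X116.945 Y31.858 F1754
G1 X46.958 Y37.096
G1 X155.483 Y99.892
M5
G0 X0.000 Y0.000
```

<svg xmlns="http://www.w3.org/2000/svg" width="236.848mm" height="106.556mm" viewBox="0 0 236.848 106.556">
  <polygon points="71.093,30.183 106.407,30.183 106.407,60.124 71.093,60.124" fill="none" stroke="#ff8800"/>
  <polygon points="68.396,14.038 85.410,14.038 85.410,51.115 68.396,51.115" fill="none" stroke="#ff00ff"/>
  <polyline points="221.972,14.436 197.338,22.991 171.411,31.690 144.190,40.534" fill="none" stroke="#ff00ff"/>
  <polyline points="24.436,51.276 116.945,74.698 46.958,69.460 155.483,6.664" fill="none" stroke="#ff8800"/>
</svg>

Each laser-on run becomes one SVG element. Flip Y back into SVG space with y_svg = 106.556 − y_machine.

Run 1: power S586 maps to stroke `#ff8800` (score). The run returns to its start, so emit a `<polygon>` with points (Y-flipped): 71.093,30.183 106.407,30.183 106.407,60.124 71.093,60.124.

Run 2: the run's S856 means `#ff00ff` (cut). The run returns to its start, so emit a `<polygon>` with points (Y-flipped): 68.396,14.038 85.410,14.038 85.410,51.115 68.396,51.115.

Run 3: the run's S856 means `#ff00ff` (cut). The run is open, so emit a `<polyline>` with points (Y-flipped): 221.972,14.436 197.338,22.991 171.411,31.690 144.190,40.534.

Run 4: power S586 maps to stroke `#ff8800` (score). The run is open, so emit a `<polyline>` with points (Y-flipped): 24.436,51.276 116.945,74.698 46.958,69.460 155.483,6.664.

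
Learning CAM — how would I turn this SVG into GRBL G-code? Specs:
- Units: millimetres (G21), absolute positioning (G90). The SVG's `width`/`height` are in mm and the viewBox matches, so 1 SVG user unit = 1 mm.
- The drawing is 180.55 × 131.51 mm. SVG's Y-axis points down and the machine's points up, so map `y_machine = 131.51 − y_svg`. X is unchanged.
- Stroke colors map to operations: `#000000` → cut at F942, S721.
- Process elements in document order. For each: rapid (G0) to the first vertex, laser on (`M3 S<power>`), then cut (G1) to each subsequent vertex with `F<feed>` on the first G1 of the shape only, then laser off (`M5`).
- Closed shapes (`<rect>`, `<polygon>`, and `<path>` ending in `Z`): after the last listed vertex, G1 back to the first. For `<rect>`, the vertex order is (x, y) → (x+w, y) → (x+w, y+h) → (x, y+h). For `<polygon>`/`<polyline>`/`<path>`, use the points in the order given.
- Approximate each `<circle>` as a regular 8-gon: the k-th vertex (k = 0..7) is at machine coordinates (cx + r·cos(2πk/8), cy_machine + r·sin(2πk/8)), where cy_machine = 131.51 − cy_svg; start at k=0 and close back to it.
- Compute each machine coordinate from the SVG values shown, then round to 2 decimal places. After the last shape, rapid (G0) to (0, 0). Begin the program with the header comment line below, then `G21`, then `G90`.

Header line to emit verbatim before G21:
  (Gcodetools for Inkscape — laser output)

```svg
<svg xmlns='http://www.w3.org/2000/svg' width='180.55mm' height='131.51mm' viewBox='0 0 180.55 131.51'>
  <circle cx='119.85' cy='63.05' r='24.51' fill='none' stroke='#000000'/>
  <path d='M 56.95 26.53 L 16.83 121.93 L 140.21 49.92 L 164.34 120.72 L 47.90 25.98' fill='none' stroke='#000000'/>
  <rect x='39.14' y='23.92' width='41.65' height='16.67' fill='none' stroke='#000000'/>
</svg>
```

(Gcodetools for Inkscape — laser output)
G21
G90
G0 X144.36 Y68.46
M3 S721
G1 X137.18 Y85.79 F942
G1 X119.85 Y92.97
G1 X102.52 Y85.79
G1 X95.34 Y68.46
G1 X102.52 Y51.13
G1 X119.85 Y43.95
G1 X137.18 Y51.13
G1 X144.36 Y68.46
M5
G0 X56.95 Y104.98
M3 S721
G1 X16.83 Y9.58 F942
G1 X140.21 Y81.59
G1 X164.34 Y10.79
G1 X47.90 Y105.53
M5
G0 X39.14 Y107.59
M3 S721
G1 X80.79 Y107.59 F942
G1 X80.79 Y90.92
G1 X39.14 Y90.92
G1 X39.14 Y107.59
M5
G0 X0.00 Y0.00

1 u = 1 mm; y_m = 131.51 − y.

[1] `<circle>` circle, #000000→cut S721 F942: (144.36,68.46) → (137.18,85.79) → (119.85,92.97) → (102.52,85.79) → (95.34,68.46) → (102.52,51.13) → (119.85,43.95) → (137.18,51.13) → (144.36,68.46) (closed)

[2] `<path>` open polyline, #000000→cut S721 F942: (56.95,104.98) → (16.83,9.58) → (140.21,81.59) → (164.34,10.79) → (47.90,105.53)

[3] `<rect>` rectangle, #000000→cut S721 F942: (39.14,107.59) → (80.79,107.59) → (80.79,90.92) → (39.14,90.92) → (39.14,107.59) (closed)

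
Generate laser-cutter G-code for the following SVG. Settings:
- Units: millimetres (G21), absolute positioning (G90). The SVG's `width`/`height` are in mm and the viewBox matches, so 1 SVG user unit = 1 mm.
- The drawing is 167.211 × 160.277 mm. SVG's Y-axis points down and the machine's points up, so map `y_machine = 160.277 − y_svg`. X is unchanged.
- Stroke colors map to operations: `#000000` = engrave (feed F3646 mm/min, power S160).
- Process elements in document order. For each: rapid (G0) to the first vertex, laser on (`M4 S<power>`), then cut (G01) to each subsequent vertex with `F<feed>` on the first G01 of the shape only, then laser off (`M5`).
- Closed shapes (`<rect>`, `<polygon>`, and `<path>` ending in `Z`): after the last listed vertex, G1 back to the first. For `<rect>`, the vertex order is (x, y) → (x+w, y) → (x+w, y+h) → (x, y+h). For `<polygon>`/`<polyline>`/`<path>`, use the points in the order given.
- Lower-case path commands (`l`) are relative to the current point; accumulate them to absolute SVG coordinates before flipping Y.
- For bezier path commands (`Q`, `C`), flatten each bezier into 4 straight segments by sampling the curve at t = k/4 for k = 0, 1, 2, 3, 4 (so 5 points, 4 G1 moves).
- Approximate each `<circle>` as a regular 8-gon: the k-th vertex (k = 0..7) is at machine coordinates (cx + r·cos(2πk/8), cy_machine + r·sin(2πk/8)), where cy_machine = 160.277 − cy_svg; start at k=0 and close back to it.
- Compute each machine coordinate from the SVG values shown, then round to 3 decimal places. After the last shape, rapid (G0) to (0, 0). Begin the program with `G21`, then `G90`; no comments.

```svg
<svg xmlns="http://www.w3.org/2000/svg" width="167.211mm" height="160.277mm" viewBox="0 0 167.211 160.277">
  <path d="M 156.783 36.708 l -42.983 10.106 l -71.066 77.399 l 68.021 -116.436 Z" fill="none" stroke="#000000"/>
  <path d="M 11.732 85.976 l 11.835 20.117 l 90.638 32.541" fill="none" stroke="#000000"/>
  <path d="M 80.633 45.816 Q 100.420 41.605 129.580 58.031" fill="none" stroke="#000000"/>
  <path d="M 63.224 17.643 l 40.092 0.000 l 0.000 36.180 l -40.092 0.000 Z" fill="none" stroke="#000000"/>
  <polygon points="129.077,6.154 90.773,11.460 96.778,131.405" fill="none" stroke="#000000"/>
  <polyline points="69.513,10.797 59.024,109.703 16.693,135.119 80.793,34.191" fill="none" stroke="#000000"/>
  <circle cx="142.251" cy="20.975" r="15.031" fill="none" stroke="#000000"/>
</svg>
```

G21
G90
G0 X156.783 Y123.569
M4 S160
G01 X113.800 Y113.463 F3646
G01 X42.734 Y36.064
G01 X110.755 Y152.500
G01 X156.783 Y123.569
M5
G0 X11.732 Y74.301
M4 S160
G01 X23.567 Y54.184 F3646
G01 X114.205 Y21.643
M5
G0 X80.633 Y114.461
M4 S160
G01 X91.112 Y115.277 F3646
G01 X102.763 Y113.513
G01 X115.586 Y109.169
G01 X129.580 Y102.246
M5
G0 X63.224 Y142.634
M4 S160
G01 X103.316 Y142.634 F3646
G01 X103.316 Y106.454
G01 X63.224 Y106.454
G01 X63.224 Y142.634
M5
G0 X129.077 Y154.123
M4 S160
G01 X90.773 Y148.817 F3646
G01 X96.778 Y28.872
G01 X129.077 Y154.123
M5
G0 X69.513 Y149.480
M4 S160
G01 X59.024 Y50.574 F3646
G01 X16.693 Y25.158
G01 X80.793 Y126.086
M5
G0 X157.282 Y139.302
M4 S160
G01 X152.880 Y149.931 F3646
G01 X142.251 Y154.333
G01 X131.622 Y149.931
G01 X127.220 Y139.302
G01 X131.622 Y128.673
G01 X142.251 Y124.271
G01 X152.880 Y128.673
G01 X157.282 Y139.302
M5
G0 X0.000 Y0.000

Since the viewBox matches the mm dimensions, user units are millimetres directly. The only transform is the Y-flip y_m = 160.277 − y_svg.

Shape 1 is a closed polygon drawn with `<path>`. Its stroke #000000 means engrave at S160, F3646. After flipping Y the toolpath is (156.783,123.569) → (113.800,113.463) → (42.734,36.064) → (110.755,152.500) → (156.783,123.569), returning to the start.

Shape 2 is a open polyline drawn with `<path>`. Its stroke #000000 means engrave at S160, F3646. After flipping Y the toolpath is (11.732,74.301) → (23.567,54.184) → (114.205,21.643).

Shape 3 is a quadratic bezier drawn with `<path>`. Its stroke #000000 means engrave at S160, F3646. After flipping Y the toolpath is (80.633,114.461) → (91.112,115.277) → (102.763,113.513) → (115.586,109.169) → (129.580,102.246).

Shape 4 is a rectangle drawn with `<path>`. Its stroke #000000 means engrave at S160, F3646. After flipping Y the toolpath is (63.224,142.634) → (103.316,142.634) → (103.316,106.454) → (63.224,106.454) → (63.224,142.634), returning to the start.

Shape 5 is a closed polygon drawn with `<polygon>`. Its stroke #000000 means engrave at S160, F3646. After flipping Y the toolpath is (129.077,154.123) → (90.773,148.817) → (96.778,28.872) → (129.077,154.123), returning to the start.

Shape 6 is a open polyline drawn with `<polyline>`. Its stroke #000000 means engrave at S160, F3646. After flipping Y the toolpath is (69.513,149.480) → (59.024,50.574) → (16.693,25.158) → (80.793,126.086).

Shape 7 is a circle drawn with `<circle>`. Its stroke #000000 means engrave at S160, F3646. After flipping Y the toolpath is (157.282,139.302) → (152.880,149.931) → (142.251,154.333) → (131.622,149.931) → (127.220,139.302) → (131.622,128.673) → (142.251,124.271) → (152.880,128.673) → (157.282,139.302), returning to the start.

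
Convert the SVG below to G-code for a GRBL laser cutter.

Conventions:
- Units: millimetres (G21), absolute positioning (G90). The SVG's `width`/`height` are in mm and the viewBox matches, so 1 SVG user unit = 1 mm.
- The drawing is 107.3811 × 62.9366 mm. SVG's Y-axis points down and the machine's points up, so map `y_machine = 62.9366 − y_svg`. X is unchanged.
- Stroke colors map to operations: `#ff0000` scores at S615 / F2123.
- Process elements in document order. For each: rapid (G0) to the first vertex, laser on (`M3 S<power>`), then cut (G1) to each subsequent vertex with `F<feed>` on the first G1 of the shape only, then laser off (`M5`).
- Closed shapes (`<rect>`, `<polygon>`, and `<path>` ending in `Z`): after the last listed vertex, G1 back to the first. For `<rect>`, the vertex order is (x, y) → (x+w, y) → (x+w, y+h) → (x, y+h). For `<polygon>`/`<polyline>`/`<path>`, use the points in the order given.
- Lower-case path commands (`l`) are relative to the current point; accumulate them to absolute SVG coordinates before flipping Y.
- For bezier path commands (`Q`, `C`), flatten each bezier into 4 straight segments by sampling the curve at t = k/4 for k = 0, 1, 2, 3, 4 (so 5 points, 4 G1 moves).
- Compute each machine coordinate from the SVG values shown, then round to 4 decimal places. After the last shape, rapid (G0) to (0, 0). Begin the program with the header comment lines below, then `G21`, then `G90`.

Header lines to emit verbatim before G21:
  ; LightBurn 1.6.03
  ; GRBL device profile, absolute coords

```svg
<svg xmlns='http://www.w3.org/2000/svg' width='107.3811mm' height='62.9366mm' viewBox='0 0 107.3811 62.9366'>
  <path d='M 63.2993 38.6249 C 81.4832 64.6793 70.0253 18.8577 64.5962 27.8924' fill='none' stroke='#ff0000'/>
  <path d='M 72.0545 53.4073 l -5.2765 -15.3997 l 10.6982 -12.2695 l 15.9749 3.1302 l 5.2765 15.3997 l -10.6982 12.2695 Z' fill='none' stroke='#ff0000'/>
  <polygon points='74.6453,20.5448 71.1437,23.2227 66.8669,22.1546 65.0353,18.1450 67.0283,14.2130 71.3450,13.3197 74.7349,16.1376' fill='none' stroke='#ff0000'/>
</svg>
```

viewBox `0 0 107.3811 62.9366` with mm width/height → 1 unit = 1 mm. Flip: y_m = 62.9366 − y_svg.

**Shape 1** — `<path>` cubic bezier, stroke `#ff0000` → score (S615, F2123). Control points (SVG): P0=(63.2993,38.6249), P1=(81.4832,64.6793), P2=(70.0253,18.8577), P3=(64.5962,27.8924); sampled at t=k/4. Machine vertices: (63.2993,24.3117) → (71.9367,16.2675) → (72.8026,23.2956) → (69.2411,33.5149) → (64.5962,35.0442). Open path.

**Shape 2** — `<path>` regular polygon, stroke `#ff0000` → score (S615, F2123). Machine vertices: (72.0545,9.5293) → (66.7780,24.9290) → (77.4762,37.1985) → (93.4511,34.0683) → (98.7276,18.6686) → (88.0294,6.3991) → (72.0545,9.5293). Closed: final G1 returns to the first vertex.

**Shape 3** — `<polygon>` regular polygon, stroke `#ff0000` → score (S615, F2123). Machine vertices: (74.6453,42.3918) → (71.1437,39.7139) → (66.8669,40.7820) → (65.0353,44.7916) → (67.0283,48.7236) → (71.3450,49.6169) → (74.7349,46.7990) → (74.6453,42.3918). Closed: final G1 returns to the first vertex.

; LightBurn 1.6.03
; GRBL device profile, absolute coords
G21
G90
G0 X63.2993 Y24.3117
M3 S615
G1 X71.9367 Y16.2675 F2123
G1 X72.8026 Y23.2956
G1 X69.2411 Y33.5149
G1 X64.5962 Y35.0442
M5
G0 X72.0545 Y9.5293
M3 S615
G1 X66.7780 Y24.9290 F2123
G1 X77.4762 Y37.1985
G1 X93.4511 Y34.0683
G1 X98.7276 Y18.6686
G1 X88.0294 Y6.3991
G1 X72.0545 Y9.5293
M5
G0 X74.6453 Y42.3918
M3 S615
G1 X71.1437 Y39.7139 F2123
G1 X66.8669 Y40.7820
G1 X65.0353 Y44.7916
G1 X67.0283 Y48.7236
G1 X71.3450 Y49.6169
G1 X74.7349 Y46.7990
G1 X74.6453 Y42.3918
M5
G0 X0.0000 Y0.0000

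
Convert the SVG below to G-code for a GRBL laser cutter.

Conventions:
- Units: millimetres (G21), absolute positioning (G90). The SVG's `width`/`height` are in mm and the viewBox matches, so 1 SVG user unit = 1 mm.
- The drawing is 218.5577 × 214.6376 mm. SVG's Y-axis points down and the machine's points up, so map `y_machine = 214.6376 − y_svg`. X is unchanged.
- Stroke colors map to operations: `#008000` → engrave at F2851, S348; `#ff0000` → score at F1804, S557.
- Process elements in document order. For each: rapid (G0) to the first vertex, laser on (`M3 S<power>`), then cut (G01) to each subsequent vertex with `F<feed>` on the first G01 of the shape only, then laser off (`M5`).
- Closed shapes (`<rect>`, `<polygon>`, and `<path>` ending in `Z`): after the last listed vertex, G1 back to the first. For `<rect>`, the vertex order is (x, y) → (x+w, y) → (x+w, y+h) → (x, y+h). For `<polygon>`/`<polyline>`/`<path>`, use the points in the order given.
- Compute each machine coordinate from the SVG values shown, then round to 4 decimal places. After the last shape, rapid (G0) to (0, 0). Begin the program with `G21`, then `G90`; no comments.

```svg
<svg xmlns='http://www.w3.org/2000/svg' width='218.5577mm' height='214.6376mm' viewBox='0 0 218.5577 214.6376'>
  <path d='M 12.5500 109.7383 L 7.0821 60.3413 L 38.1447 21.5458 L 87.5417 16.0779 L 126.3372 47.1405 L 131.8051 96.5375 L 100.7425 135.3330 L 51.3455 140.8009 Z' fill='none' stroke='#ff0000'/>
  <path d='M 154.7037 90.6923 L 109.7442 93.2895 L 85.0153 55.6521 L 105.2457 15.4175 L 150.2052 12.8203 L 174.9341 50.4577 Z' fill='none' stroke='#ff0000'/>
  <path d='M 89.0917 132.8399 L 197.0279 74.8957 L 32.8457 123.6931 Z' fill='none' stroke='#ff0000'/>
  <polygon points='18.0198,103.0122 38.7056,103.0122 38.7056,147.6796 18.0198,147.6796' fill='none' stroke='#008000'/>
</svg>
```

Since the viewBox matches the mm dimensions, user units are millimetres directly. The only transform is the Y-flip y_m = 214.6376 − y_svg.

Shape 1 is a regular polygon drawn with `<path>`. Its stroke #ff0000 means score at S557, F1804. After flipping Y the toolpath is (12.5500,104.8993) → (7.0821,154.2963) → (38.1447,193.0918) → (87.5417,198.5597) → (126.3372,167.4971) → (131.8051,118.1001) → (100.7425,79.3046) → (51.3455,73.8367) → (12.5500,104.8993), returning to the start.

Shape 2 is a regular polygon drawn with `<path>`. Its stroke #ff0000 means score at S557, F1804. After flipping Y the toolpath is (154.7037,123.9453) → (109.7442,121.3481) → (85.0153,158.9855) → (105.2457,199.2201) → (150.2052,201.8173) → (174.9341,164.1799) → (154.7037,123.9453), returning to the start.

Shape 3 is a closed polygon drawn with `<path>`. Its stroke #ff0000 means score at S557, F1804. After flipping Y the toolpath is (89.0917,81.7977) → (197.0279,139.7419) → (32.8457,90.9445) → (89.0917,81.7977), returning to the start.

Shape 4 is a rectangle drawn with `<polygon>`. Its stroke #008000 means engrave at S348, F2851. After flipping Y the toolpath is (18.0198,111.6254) → (38.7056,111.6254) → (38.7056,66.9580) → (18.0198,66.9580) → (18.0198,111.6254), returning to the start.

G21
G90
G0 X12.5500 Y104.8993
M3 S557
G01 X7.0821 Y154.2963 F1804
G01 X38.1447 Y193.0918
G01 X87.5417 Y198.5597
G01 X126.3372 Y167.4971
G01 X131.8051 Y118.1001
G01 X100.7425 Y79.3046
G01 X51.3455 Y73.8367
G01 X12.5500 Y104.8993
M5
G0 X154.7037 Y123.9453
M3 S557
G01 X109.7442 Y121.3481 F1804
G01 X85.0153 Y158.9855
G01 X105.2457 Y199.2201
G01 X150.2052 Y201.8173
G01 X174.9341 Y164.1799
G01 X154.7037 Y123.9453
M5
G0 X89.0917 Y81.7977
M3 S557
G01 X197.0279 Y139.7419 F1804
G01 X32.8457 Y90.9445
G01 X89.0917 Y81.7977
M5
G0 X18.0198 Y111.6254
M3 S348
G01 X38.7056 Y111.6254 F2851
G01 X38.7056 Y66.9580
G01 X18.0198 Y66.9580
G01 X18.0198 Y111.6254
M5
G0 X0.0000 Y0.0000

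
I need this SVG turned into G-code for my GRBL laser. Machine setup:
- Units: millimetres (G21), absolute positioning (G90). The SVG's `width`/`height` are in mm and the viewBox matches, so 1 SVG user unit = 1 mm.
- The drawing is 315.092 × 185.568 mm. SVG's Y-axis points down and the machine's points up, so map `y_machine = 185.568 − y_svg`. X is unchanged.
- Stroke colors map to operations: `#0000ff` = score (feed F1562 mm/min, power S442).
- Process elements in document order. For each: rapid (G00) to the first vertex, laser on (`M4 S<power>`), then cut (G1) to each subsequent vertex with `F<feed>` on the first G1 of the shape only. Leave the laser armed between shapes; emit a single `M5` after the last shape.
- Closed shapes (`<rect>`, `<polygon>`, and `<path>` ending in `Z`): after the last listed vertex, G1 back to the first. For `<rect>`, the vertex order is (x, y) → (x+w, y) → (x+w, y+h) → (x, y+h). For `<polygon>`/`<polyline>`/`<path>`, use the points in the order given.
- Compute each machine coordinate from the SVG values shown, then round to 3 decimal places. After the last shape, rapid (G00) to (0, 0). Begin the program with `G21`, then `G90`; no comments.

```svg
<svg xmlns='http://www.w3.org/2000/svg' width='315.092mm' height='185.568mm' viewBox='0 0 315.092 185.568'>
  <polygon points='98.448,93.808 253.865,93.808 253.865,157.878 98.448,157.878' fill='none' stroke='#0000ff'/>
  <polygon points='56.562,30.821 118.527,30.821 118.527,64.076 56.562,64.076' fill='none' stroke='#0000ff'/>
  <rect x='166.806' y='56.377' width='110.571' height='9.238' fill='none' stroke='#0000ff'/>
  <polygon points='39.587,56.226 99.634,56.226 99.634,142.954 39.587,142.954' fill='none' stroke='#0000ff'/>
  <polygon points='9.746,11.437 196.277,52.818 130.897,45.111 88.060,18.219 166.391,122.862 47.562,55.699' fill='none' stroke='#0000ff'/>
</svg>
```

viewBox `0 0 315.092 185.568` with mm width/height → 1 unit = 1 mm. Flip: y_m = 185.568 − y_svg.

**Shape 1** — `<polygon>` rectangle, stroke `#0000ff` → score (S442, F1562). Machine vertices: (98.448,91.760) → (253.865,91.760) → (253.865,27.690) → (98.448,27.690) → (98.448,91.760). Closed: final G1 returns to the first vertex.

**Shape 2** — `<polygon>` rectangle, stroke `#0000ff` → score (S442, F1562). Machine vertices: (56.562,154.747) → (118.527,154.747) → (118.527,121.492) → (56.562,121.492) → (56.562,154.747). Closed: final G1 returns to the first vertex.

**Shape 3** — `<rect>` rectangle, stroke `#0000ff` → score (S442, F1562). Machine vertices: (166.806,129.191) → (277.377,129.191) → (277.377,119.953) → (166.806,119.953) → (166.806,129.191). Closed: final G1 returns to the first vertex.

**Shape 4** — `<polygon>` rectangle, stroke `#0000ff` → score (S442, F1562). Machine vertices: (39.587,129.342) → (99.634,129.342) → (99.634,42.614) → (39.587,42.614) → (39.587,129.342). Closed: final G1 returns to the first vertex.

**Shape 5** — `<polygon>` closed polygon, stroke `#0000ff` → score (S442, F1562). Machine vertices: (9.746,174.131) → (196.277,132.750) → (130.897,140.457) → (88.060,167.349) → (166.391,62.706) → (47.562,129.869) → (9.746,174.131). Closed: final G1 returns to the first vertex.

G21
G90
G00 X98.448 Y91.760
M4 S442
G1 X253.865 Y91.760 F1562
G1 X253.865 Y27.690
G1 X98.448 Y27.690
G1 X98.448 Y91.760
G00 X56.562 Y154.747
M4 S442
G1 X118.527 Y154.747 F1562
G1 X118.527 Y121.492
G1 X56.562 Y121.492
G1 X56.562 Y154.747
G00 X166.806 Y129.191
M4 S442
G1 X277.377 Y129.191 F1562
G1 X277.377 Y119.953
G1 X166.806 Y119.953
G1 X166.806 Y129.191
G00 X39.587 Y129.342
M4 S442
G1 X99.634 Y129.342 F1562
G1 X99.634 Y42.614
G1 X39.587 Y42.614
G1 X39.587 Y129.342
G00 X9.746 Y174.131
M4 S442
G1 X196.277 Y132.750 F1562
G1 X130.897 Y140.457
G1 X88.060 Y167.349
G1 X166.391 Y62.706
G1 X47.562 Y129.869
G1 X9.746 Y174.131
M5
G00 X0.000 Y0.000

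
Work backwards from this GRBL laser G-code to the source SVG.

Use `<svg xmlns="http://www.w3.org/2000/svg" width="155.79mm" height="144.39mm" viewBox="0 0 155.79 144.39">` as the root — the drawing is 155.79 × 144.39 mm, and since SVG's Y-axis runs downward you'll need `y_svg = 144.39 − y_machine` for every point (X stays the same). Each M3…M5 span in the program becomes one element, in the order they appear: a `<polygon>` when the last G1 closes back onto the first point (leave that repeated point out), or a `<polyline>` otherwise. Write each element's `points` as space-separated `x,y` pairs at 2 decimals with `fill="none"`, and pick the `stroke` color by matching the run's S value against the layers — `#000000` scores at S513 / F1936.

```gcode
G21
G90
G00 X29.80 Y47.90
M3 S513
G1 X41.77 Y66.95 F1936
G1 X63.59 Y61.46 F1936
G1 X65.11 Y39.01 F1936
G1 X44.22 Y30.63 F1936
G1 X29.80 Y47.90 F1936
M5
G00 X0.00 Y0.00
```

Machine Y-up, SVG Y-down with viewBox height 144.39, so y_svg = 144.39 − y_machine; X carries over. Every run uses S513, so all elements get stroke `#000000` (score).

Run 1: The run returns to its start, so emit a `<polygon>` with points (Y-flipped): 29.80,96.49 41.77,77.44 63.59,82.93 65.11,105.38 44.22,113.76.

<svg xmlns="http://www.w3.org/2000/svg" width="155.79mm" height="144.39mm" viewBox="0 0 155.79 144.39">
  <polygon points="29.80,96.49 41.77,77.44 63.59,82.93 65.11,105.38 44.22,113.76" fill="none" stroke="#000000"/>
</svg>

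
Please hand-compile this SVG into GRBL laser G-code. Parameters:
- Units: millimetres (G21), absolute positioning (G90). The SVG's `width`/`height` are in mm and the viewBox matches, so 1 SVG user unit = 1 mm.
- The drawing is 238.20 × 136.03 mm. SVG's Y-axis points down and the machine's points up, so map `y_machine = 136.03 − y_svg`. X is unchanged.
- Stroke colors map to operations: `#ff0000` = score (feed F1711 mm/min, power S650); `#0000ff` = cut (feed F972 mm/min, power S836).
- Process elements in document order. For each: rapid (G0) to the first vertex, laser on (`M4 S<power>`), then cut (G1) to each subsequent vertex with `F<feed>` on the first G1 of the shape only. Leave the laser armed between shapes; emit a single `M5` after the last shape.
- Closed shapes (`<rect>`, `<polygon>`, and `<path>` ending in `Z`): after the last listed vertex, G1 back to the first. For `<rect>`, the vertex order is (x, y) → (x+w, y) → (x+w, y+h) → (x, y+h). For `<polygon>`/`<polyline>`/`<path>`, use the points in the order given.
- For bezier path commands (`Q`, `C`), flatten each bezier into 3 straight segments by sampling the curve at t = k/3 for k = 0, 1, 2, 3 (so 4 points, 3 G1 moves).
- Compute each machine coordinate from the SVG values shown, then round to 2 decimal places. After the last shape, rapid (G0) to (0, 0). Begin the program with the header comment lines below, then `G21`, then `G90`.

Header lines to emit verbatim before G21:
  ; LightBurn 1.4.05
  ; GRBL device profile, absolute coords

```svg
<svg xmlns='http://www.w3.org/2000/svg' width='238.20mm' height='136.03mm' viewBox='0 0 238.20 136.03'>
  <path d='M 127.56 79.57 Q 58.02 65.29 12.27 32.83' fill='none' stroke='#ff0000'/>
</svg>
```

viewBox `0 0 238.20 136.03` with mm width/height → 1 unit = 1 mm. Flip: y_m = 136.03 − y_svg.

**Shape 1** — `<path>` quadratic bezier, stroke `#ff0000` → score (S650, F1711). Control points (SVG): P0=(127.56,79.57), P1=(58.02,65.29), P2=(12.27,32.83); sampled at t=k/3. Machine vertices: (127.56,56.46) → (83.84,68.00) → (45.41,83.58) → (12.27,103.20). Open path.

; LightBurn 1.4.05
; GRBL device profile, absolute coords
G21
G90
G0 X127.56 Y56.46
M4 S650
G1 X83.84 Y68.00 F1711
G1 X45.41 Y83.58
G1 X12.27 Y103.20
M5
G0 X0.00 Y0.00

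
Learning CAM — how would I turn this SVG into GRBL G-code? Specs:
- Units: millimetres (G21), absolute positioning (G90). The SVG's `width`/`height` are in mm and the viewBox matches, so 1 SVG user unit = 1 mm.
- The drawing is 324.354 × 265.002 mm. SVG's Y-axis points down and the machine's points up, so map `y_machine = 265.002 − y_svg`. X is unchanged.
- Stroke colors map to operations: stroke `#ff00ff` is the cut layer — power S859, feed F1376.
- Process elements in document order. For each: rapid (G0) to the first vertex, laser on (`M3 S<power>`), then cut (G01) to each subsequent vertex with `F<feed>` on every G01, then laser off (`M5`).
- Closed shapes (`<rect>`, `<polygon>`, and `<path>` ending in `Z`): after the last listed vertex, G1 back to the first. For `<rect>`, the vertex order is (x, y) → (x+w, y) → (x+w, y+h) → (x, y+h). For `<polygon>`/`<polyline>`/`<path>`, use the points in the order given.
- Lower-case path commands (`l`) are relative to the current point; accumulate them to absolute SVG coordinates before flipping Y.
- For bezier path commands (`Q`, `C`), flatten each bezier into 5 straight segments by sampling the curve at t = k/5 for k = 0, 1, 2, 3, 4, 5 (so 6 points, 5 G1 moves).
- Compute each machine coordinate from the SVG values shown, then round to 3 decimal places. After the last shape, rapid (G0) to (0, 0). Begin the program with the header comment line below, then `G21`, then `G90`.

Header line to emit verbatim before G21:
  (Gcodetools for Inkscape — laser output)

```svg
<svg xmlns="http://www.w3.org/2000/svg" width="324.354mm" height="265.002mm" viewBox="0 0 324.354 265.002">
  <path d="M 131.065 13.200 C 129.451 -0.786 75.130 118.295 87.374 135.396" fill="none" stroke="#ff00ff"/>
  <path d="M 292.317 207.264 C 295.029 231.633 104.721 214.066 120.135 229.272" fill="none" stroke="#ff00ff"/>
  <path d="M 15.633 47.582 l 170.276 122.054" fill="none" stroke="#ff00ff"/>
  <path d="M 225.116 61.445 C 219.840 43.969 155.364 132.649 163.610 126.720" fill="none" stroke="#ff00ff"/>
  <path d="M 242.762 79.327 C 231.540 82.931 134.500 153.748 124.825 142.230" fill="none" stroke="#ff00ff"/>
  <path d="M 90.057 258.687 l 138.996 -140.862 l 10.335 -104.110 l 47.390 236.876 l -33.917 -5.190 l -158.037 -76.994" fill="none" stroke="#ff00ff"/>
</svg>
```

(Gcodetools for Inkscape — laser output)
G21
G90
G0 X131.065 Y251.802
M3 S859
G01 X124.726 Y246.106 F1376
G01 X111.462 Y219.756 F1376
G01 X96.999 Y184.035 F1376
G01 X87.061 Y150.224 F1376
G01 X87.374 Y129.606 F1376
M5
G0 X292.317 Y57.738
M3 S859
G01 X273.972 Y47.551 F1376
G01 X228.441 Y43.843 F1376
G01 X174.865 Y43.028 F1376
G01 X132.383 Y41.519 F1376
G01 X120.135 Y35.730 F1376
M5
G0 X15.633 Y217.420
M3 S859
G01 X185.909 Y95.366 F1376
M5
G0 X225.116 Y203.557
M3 S859
G01 X215.902 Y202.910 F1376
G01 X198.812 Y186.422 F1376
G01 X180.178 Y163.731 F1376
G01 X166.334 Y144.472 F1376
G01 X163.610 Y138.282 F1376
M5
G0 X242.762 Y185.675
M3 S859
G01 X227.116 Y176.643 F1376
G01 X199.187 Y158.659 F1376
G01 X167.286 Y138.900 F1376
G01 X139.728 Y124.545 F1376
G01 X124.825 Y122.772 F1376
M5
G0 X90.057 Y6.315
M3 S859
G01 X229.053 Y147.177 F1376
G01 X239.388 Y251.287 F1376
G01 X286.778 Y14.411 F1376
G01 X252.861 Y19.601 F1376
G01 X94.824 Y96.595 F1376
M5
G0 X0.000 Y0.000

1 u = 1 mm; y_m = 265.002 − y.

[1] `<path>` cubic bezier, #ff00ff→cut S859 F1376: (131.065,251.802) → (124.726,246.106) → (111.462,219.756) → (96.999,184.035) → (87.061,150.224) → (87.374,129.606)

[2] `<path>` cubic bezier, #ff00ff→cut S859 F1376: (292.317,57.738) → (273.972,47.551) → (228.441,43.843) → (174.865,43.028) → (132.383,41.519) → (120.135,35.730)

[3] `<path>` line segment, #ff00ff→cut S859 F1376: (15.633,217.420) → (185.909,95.366)

[4] `<path>` cubic bezier, #ff00ff→cut S859 F1376: (225.116,203.557) → (215.902,202.910) → (198.812,186.422) → (180.178,163.731) → (166.334,144.472) → (163.610,138.282)

[5] `<path>` cubic bezier, #ff00ff→cut S859 F1376: (242.762,185.675) → (227.116,176.643) → (199.187,158.659) → (167.286,138.900) → (139.728,124.545) → (124.825,122.772)

[6] `<path>` open polyline, #ff00ff→cut S859 F1376: (90.057,6.315) → (229.053,147.177) → (239.388,251.287) → (286.778,14.411) → (252.861,19.601) → (94.824,96.595)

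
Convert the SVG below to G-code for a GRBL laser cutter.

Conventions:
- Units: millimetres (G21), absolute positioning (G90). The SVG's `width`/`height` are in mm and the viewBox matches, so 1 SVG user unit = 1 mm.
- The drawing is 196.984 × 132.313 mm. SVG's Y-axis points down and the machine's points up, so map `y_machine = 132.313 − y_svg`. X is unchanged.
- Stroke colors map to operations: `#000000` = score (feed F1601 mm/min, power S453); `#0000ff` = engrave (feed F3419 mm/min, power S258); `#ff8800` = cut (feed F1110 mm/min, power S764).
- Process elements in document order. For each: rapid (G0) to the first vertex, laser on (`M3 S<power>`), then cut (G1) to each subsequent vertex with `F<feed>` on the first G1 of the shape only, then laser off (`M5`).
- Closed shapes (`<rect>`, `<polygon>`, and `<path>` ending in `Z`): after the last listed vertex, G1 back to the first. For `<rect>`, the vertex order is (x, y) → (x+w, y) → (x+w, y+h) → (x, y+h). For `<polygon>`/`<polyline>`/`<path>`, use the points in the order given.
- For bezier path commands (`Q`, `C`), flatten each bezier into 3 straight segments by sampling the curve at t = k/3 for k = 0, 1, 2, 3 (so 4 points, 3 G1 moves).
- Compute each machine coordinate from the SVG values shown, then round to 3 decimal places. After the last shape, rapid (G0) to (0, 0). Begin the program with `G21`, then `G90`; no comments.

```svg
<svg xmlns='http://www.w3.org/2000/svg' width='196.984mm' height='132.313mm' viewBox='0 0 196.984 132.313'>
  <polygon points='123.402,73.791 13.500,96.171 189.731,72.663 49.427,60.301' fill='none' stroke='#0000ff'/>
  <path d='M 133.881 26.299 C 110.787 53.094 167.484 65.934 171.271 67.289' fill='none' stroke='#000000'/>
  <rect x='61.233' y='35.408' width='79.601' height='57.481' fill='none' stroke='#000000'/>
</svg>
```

viewBox `0 0 196.984 132.313` with mm width/height → 1 unit = 1 mm. Flip: y_m = 132.313 − y_svg.

**Shape 1** — `<polygon>` closed polygon, stroke `#0000ff` → engrave (S258, F3419). Machine vertices: (123.402,58.522) → (13.500,36.142) → (189.731,59.650) → (49.427,72.012) → (123.402,58.522). Closed: final G1 returns to the first vertex.

**Shape 2** — `<path>` cubic bezier, stroke `#000000` → score (S453, F1601). Control points (SVG): P0=(133.881,26.299), P1=(110.787,53.094), P2=(167.484,65.934), P3=(171.271,67.289); sampled at t=k/3. Machine vertices: (133.881,106.014) → (132.469,83.779) → (154.762,70.299) → (171.271,65.024). Open path.

**Shape 3** — `<rect>` rectangle, stroke `#000000` → score (S453, F1601). Machine vertices: (61.233,96.905) → (140.834,96.905) → (140.834,39.424) → (61.233,39.424) → (61.233,96.905). Closed: final G1 returns to the first vertex.

G21
G90
G0 X123.402 Y58.522
M3 S258
G1 X13.500 Y36.142 F3419
G1 X189.731 Y59.650
G1 X49.427 Y72.012
G1 X123.402 Y58.522
M5
G0 X133.881 Y106.014
M3 S453
G1 X132.469 Y83.779 F1601
G1 X154.762 Y70.299
G1 X171.271 Y65.024
M5
G0 X61.233 Y96.905
M3 S453
G1 X140.834 Y96.905 F1601
G1 X140.834 Y39.424
G1 X61.233 Y39.424
G1 X61.233 Y96.905
M5
G0 X0.000 Y0.000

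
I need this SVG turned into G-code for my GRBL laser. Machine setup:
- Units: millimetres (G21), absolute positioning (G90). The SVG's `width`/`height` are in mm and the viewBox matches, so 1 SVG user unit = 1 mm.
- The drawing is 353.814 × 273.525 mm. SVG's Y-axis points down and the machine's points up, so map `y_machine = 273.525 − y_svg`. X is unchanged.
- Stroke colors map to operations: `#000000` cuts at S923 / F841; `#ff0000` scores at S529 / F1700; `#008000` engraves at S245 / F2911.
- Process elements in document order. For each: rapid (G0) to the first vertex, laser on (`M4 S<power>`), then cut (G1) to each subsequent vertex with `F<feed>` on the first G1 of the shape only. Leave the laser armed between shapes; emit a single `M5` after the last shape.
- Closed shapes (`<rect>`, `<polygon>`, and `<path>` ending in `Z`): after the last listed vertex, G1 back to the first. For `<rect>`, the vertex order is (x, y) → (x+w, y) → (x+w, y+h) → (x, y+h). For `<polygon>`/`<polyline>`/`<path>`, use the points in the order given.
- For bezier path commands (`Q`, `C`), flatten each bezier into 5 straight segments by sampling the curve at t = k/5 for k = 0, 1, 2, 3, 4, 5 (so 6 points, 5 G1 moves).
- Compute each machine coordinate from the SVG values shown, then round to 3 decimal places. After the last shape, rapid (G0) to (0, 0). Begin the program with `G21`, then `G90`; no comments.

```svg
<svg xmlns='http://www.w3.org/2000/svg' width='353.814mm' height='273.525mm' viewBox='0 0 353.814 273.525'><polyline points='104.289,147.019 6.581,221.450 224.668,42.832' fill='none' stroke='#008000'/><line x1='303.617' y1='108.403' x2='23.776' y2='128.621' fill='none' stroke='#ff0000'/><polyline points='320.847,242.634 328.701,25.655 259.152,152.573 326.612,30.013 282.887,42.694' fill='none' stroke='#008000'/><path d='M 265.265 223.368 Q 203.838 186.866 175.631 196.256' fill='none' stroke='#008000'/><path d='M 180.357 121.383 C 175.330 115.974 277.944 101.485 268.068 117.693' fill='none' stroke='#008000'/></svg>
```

G21
G90
G0 X104.289 Y126.506
M4 S245
G1 X6.581 Y52.075 F2911
G1 X224.668 Y230.693
G0 X303.617 Y165.122
M4 S529
G1 X23.776 Y144.904 F1700
G0 X320.847 Y30.891
M4 S245
G1 X328.701 Y247.870 F2911
G1 X259.152 Y120.952
G1 X326.612 Y243.512
G1 X282.887 Y230.831
G0 X265.265 Y50.157
M4 S245
G1 X242.023 Y62.922 F2911
G1 X221.439 Y72.016
G1 X203.512 Y77.438
G1 X188.243 Y79.189
G1 X175.631 Y77.269
G0 X180.357 Y152.142
M4 S245
G1 X188.497 Y156.159 F2911
G1 X211.904 Y160.445
G1 X240.012 Y163.093
G1 X262.256 Y162.191
G1 X268.068 Y155.832
M5
G0 X0.000 Y0.000

1 u = 1 mm; y_m = 273.525 − y.

[1] `<polyline>` open polyline, #008000→engrave S245 F2911: (104.289,126.506) → (6.581,52.075) → (224.668,230.693)

[2] `<line>` line segment, #ff0000→score S529 F1700: (303.617,165.122) → (23.776,144.904)

[3] `<polyline>` open polyline, #008000→engrave S245 F2911: (320.847,30.891) → (328.701,247.870) → (259.152,120.952) → (326.612,243.512) → (282.887,230.831)

[4] `<path>` quadratic bezier, #008000→engrave S245 F2911: (265.265,50.157) → (242.023,62.922) → (221.439,72.016) → (203.512,77.438) → (188.243,79.189) → (175.631,77.269)

[5] `<path>` cubic bezier, #008000→engrave S245 F2911: (180.357,152.142) → (188.497,156.159) → (211.904,160.445) → (240.012,163.093) → (262.256,162.191) → (268.068,155.832)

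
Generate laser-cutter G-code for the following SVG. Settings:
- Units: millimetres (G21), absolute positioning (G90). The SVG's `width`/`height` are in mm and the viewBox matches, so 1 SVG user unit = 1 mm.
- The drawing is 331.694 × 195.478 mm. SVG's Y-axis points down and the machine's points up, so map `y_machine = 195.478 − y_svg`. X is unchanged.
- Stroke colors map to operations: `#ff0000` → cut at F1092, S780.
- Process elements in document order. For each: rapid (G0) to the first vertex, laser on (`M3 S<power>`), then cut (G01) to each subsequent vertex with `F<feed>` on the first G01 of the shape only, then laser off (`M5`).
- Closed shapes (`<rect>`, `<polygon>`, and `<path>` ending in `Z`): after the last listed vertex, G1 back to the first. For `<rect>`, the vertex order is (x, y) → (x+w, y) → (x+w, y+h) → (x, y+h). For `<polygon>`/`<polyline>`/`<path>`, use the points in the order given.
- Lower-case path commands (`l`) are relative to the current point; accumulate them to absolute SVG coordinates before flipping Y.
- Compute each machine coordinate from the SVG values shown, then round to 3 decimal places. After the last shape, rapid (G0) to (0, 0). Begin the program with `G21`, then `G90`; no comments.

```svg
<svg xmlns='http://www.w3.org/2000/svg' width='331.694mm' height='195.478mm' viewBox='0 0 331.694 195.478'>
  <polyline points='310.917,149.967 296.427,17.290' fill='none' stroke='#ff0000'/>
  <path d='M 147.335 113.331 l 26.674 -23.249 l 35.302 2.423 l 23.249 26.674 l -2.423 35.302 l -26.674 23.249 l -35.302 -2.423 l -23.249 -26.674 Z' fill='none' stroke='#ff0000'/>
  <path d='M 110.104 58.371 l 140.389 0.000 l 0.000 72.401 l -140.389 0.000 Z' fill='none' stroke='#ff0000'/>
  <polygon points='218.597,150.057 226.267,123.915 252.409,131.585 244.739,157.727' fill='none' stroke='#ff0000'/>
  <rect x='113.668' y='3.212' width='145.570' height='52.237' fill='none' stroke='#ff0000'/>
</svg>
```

Since the viewBox matches the mm dimensions, user units are millimetres directly. The only transform is the Y-flip y_m = 195.478 − y_svg.

Shape 1 is a line segment drawn with `<polyline>`. Its stroke #ff0000 means cut at S780, F1092. After flipping Y the toolpath is (310.917,45.511) → (296.427,178.188).

Shape 2 is a regular polygon drawn with `<path>`. Its stroke #ff0000 means cut at S780, F1092. After flipping Y the toolpath is (147.335,82.147) → (174.009,105.396) → (209.311,102.973) → (232.560,76.299) → (230.137,40.997) → (203.463,17.748) → (168.161,20.171) → (144.912,46.845) → (147.335,82.147), returning to the start.

Shape 3 is a rectangle drawn with `<path>`. Its stroke #ff0000 means cut at S780, F1092. After flipping Y the toolpath is (110.104,137.107) → (250.493,137.107) → (250.493,64.706) → (110.104,64.706) → (110.104,137.107), returning to the start.

Shape 4 is a regular polygon drawn with `<polygon>`. Its stroke #ff0000 means cut at S780, F1092. After flipping Y the toolpath is (218.597,45.421) → (226.267,71.563) → (252.409,63.893) → (244.739,37.751) → (218.597,45.421), returning to the start.

Shape 5 is a rectangle drawn with `<rect>`. Its stroke #ff0000 means cut at S780, F1092. After flipping Y the toolpath is (113.668,192.266) → (259.238,192.266) → (259.238,140.029) → (113.668,140.029) → (113.668,192.266), returning to the start.

G21
G90
G0 X310.917 Y45.511
M3 S780
G01 X296.427 Y178.188 F1092
M5
G0 X147.335 Y82.147
M3 S780
G01 X174.009 Y105.396 F1092
G01 X209.311 Y102.973
G01 X232.560 Y76.299
G01 X230.137 Y40.997
G01 X203.463 Y17.748
G01 X168.161 Y20.171
G01 X144.912 Y46.845
G01 X147.335 Y82.147
M5
G0 X110.104 Y137.107
M3 S780
G01 X250.493 Y137.107 F1092
G01 X250.493 Y64.706
G01 X110.104 Y64.706
G01 X110.104 Y137.107
M5
G0 X218.597 Y45.421
M3 S780
G01 X226.267 Y71.563 F1092
G01 X252.409 Y63.893
G01 X244.739 Y37.751
G01 X218.597 Y45.421
M5
G0 X113.668 Y192.266
M3 S780
G01 X259.238 Y192.266 F1092
G01 X259.238 Y140.029
G01 X113.668 Y140.029
G01 X113.668 Y192.266
M5
G0 X0.000 Y0.000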